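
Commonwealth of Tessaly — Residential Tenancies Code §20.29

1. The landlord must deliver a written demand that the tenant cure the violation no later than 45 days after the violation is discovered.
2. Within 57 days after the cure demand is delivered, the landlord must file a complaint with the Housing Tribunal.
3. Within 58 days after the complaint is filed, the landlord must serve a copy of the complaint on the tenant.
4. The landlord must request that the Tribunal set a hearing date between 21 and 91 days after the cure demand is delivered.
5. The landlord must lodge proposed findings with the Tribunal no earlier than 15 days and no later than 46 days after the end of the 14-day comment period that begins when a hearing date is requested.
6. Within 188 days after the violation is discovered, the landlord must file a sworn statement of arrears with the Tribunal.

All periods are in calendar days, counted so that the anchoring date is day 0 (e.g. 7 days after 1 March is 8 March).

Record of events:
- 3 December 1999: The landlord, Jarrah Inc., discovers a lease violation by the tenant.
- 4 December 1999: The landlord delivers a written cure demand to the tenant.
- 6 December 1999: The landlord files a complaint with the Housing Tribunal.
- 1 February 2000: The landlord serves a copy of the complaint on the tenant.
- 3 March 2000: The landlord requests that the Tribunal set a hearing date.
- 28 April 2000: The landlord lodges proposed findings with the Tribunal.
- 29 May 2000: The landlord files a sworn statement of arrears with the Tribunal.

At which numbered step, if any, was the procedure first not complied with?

Step 1: 45 days after 3 December 1999 (when the violation is discovered) is 17 January 2000; completed 4 December 1999, before the deadline.
Step 2: 57 days after 4 December 1999 (when the cure demand is delivered) is 30 January 2000; done 6 December 1999 — timely.
Step 3: 58 days after 6 December 1999 (when the complaint is filed) is 2 February 2000; 1 February 2000 is within that limit.
Step 4: the window is 21–91 days after 4 December 1999 (when the cure demand is delivered), so 25 December 1999 through 4 March 2000; done 3 March 2000 — within the window.
Step 5: the window is 15–46 days after 17 March 2000 (end of the 14-day comment period, which began when a hearing date is requested on 3 March 2000), so 1 April 2000 through 2 May 2000; 28 April 2000 falls inside that range.
Step 6: 188 days after 3 December 1999 (when the violation is discovered) is 8 June 2000; done 29 May 2000 — timely.

None — every step was satisfied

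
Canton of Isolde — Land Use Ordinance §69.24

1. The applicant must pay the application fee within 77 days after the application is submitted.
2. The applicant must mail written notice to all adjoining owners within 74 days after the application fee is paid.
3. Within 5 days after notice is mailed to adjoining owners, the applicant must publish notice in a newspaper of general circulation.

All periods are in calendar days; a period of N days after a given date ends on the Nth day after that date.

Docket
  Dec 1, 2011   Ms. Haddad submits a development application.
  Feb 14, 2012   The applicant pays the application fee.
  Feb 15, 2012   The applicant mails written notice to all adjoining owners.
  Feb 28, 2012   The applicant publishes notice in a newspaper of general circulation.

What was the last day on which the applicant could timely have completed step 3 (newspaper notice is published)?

Step 3 runs from Feb 15, 2012, when notice is mailed to adjoining owners. 5 days after Feb 15, 2012 is Feb 20, 2012.

Feb 20, 2012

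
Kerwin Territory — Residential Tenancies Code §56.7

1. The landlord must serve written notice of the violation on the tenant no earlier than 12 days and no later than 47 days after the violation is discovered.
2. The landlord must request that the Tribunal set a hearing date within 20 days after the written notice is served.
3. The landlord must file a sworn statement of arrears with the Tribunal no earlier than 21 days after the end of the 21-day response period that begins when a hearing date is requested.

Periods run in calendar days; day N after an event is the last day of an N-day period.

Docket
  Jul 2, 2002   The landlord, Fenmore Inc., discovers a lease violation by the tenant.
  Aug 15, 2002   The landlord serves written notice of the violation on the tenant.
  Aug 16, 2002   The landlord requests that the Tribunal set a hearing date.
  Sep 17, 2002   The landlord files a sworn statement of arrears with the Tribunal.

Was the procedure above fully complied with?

Step 1: the window is 12–47 days after Jul 2, 2002 (when the violation is discovered), so Jul 14, 2002 through Aug 18, 2002; done Aug 15, 2002 — within the window.
Step 2: 20 days after Aug 15, 2002 (when the written notice is served) is Sep 4, 2002; done Aug 16, 2002 — timely.
Step 3: the earliest permitted date is 21 days after Sep 6, 2002 (end of the 21-day response period, which began when a hearing date is requested on Aug 16, 2002), i.e. Sep 27, 2002; done Sep 17, 2002 — 10 days too early.

No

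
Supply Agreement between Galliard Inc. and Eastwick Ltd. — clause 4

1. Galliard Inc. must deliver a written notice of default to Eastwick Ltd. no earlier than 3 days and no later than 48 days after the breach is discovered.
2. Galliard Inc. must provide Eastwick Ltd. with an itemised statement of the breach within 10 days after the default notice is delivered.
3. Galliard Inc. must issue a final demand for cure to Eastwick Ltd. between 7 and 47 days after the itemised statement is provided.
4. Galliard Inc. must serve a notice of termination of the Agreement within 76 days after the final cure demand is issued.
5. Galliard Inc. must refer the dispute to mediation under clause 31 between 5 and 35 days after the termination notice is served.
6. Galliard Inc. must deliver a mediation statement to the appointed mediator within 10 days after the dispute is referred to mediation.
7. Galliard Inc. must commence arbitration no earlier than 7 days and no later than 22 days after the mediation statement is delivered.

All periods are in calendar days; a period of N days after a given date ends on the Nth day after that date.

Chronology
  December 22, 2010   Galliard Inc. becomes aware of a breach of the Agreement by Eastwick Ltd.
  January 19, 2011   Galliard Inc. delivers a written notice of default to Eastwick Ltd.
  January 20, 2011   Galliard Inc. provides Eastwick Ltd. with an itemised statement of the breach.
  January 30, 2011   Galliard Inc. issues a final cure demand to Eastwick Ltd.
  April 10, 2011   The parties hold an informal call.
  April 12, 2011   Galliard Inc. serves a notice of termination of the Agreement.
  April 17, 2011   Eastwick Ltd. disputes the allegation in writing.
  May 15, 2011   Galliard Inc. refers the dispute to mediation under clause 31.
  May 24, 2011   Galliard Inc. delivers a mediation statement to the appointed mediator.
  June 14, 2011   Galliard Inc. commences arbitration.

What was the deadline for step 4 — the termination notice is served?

April 16, 2011

Step 4 runs from January 30, 2011, when the final cure demand is issued. 76 days after January 30, 2011 is April 16, 2011.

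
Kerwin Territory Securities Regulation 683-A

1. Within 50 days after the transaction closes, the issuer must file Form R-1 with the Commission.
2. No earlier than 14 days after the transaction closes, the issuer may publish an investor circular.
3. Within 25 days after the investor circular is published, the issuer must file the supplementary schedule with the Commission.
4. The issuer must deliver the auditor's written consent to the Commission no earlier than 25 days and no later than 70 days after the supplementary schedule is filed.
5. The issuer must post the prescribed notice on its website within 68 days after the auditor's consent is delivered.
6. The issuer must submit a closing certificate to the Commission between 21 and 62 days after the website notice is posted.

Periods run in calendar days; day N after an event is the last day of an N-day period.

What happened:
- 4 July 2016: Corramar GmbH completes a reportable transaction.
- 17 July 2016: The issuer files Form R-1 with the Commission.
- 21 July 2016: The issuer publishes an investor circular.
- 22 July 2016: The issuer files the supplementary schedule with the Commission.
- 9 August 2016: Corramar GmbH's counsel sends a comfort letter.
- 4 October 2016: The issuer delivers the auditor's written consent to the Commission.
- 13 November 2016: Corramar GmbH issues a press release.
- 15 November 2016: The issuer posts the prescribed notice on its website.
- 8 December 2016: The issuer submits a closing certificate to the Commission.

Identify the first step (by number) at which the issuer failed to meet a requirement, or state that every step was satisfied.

Step 1: 50 days after 4 July 2016 (when the transaction closes) is 23 August 2016; done 17 July 2016 — timely.
Step 2: the earliest permitted date is 14 days after 4 July 2016 (when the transaction closes), i.e. 18 July 2016; 21 July 2016 is on or after that date.
Step 3: 25 days after 21 July 2016 (when the investor circular is published) is 15 August 2016; 22 July 2016 is within that limit.
Step 4: the window is 25–70 days after 22 July 2016 (when the supplementary schedule is filed), so 16 August 2016 through 30 September 2016; done 4 October 2016 — 4 days after the window closed.
Later steps need not be reached.

Step 4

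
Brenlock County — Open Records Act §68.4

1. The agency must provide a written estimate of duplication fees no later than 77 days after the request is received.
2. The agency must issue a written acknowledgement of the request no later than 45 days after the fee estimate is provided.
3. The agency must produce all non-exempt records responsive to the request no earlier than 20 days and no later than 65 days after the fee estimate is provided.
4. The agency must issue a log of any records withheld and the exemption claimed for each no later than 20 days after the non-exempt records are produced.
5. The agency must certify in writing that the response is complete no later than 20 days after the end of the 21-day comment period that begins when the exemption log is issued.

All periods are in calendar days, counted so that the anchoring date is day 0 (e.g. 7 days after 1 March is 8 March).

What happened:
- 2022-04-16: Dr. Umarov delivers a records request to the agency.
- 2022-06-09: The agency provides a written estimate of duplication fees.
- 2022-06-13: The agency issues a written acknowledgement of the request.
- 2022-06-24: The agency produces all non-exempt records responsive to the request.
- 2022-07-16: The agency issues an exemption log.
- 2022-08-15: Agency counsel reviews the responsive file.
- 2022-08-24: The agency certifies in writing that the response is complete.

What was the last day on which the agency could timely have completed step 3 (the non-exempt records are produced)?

Step 3 runs from 2022-06-09, when the fee estimate is provided. The window is 20–65 days after 2022-06-09; it closes on 2022-08-13.

2022-08-13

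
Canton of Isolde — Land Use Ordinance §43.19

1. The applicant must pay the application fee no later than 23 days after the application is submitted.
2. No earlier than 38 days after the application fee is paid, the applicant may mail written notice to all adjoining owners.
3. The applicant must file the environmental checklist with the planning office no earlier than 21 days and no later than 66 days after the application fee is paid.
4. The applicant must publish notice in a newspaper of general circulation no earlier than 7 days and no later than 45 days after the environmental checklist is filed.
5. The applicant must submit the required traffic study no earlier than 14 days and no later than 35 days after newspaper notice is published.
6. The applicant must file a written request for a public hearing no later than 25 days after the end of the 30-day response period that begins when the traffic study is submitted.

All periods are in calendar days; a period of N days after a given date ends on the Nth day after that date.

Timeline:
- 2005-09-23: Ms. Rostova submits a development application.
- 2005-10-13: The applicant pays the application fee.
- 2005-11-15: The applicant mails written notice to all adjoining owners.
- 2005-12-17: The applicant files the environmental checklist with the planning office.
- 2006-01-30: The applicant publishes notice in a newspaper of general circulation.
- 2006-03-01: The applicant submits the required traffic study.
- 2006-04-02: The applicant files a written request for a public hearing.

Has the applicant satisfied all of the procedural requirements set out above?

Step 1 — counting 23 days from 2005-09-23 (when the application is submitted) gives a deadline of 2005-10-16; 2005-10-13 is within that limit.
Step 2 — must wait 38 days from 2005-10-13 (when the application fee is paid), so not before 2005-11-20; done 2005-11-15 — 5 days too early.

No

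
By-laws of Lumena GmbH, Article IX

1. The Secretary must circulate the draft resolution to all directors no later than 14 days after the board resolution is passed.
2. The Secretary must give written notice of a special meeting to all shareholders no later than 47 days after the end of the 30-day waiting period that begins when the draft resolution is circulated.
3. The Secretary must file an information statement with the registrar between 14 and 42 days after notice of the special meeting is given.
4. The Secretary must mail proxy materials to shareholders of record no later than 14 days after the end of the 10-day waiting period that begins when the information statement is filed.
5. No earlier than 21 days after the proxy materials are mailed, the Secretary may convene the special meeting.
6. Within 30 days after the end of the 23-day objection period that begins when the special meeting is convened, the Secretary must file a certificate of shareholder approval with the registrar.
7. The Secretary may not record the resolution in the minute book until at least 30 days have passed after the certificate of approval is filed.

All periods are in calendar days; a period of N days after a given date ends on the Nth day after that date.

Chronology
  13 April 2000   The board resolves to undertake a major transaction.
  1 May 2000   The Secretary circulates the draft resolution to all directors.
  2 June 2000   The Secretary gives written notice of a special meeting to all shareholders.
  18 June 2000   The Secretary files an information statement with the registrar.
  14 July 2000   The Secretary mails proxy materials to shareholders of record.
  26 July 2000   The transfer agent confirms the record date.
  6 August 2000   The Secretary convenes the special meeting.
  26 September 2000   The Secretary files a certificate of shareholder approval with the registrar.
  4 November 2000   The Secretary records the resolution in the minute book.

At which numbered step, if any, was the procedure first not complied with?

Step 1

(1) due by 13 April 2000 + 14 days = 27 April 2000; not done until 1 May 2000, 4 days after the deadline.
No need to go further; step 1 was not satisfied.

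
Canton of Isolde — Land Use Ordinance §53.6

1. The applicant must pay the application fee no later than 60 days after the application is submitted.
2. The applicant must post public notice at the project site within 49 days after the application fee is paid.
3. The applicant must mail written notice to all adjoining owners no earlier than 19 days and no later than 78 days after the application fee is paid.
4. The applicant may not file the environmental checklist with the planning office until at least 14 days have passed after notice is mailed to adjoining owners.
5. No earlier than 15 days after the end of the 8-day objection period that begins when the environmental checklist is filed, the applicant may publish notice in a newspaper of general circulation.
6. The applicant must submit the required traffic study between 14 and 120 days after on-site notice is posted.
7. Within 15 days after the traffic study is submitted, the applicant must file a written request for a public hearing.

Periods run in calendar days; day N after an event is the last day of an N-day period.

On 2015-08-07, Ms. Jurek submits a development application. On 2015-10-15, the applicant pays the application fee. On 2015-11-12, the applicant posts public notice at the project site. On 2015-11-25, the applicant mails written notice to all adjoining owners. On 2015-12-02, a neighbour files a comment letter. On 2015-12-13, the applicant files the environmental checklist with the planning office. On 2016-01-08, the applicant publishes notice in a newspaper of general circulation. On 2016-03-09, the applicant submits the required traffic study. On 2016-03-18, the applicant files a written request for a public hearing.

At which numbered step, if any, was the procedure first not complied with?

Step 1: 60 days after 2015-08-07 (when the application is submitted) is 2015-10-06; not done until 2015-10-15, 9 days after the deadline.
The analysis stops there.

Step 1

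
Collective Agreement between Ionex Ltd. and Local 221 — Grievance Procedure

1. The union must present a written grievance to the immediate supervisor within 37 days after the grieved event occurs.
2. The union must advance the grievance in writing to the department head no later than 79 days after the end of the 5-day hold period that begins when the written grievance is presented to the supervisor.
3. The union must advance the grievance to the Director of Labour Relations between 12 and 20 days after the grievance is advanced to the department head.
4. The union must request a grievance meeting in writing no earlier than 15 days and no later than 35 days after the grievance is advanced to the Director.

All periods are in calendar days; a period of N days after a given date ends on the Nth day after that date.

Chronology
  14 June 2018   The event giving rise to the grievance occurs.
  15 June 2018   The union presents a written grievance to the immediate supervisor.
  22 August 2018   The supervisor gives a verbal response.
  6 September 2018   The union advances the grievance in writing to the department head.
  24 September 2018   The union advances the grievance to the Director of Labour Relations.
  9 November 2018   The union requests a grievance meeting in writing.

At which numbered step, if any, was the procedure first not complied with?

Step 4

Step 1: 37 days after 14 June 2018 (when the grieved event occurs) is 21 July 2018; done 15 June 2018 — timely.
Step 2: 79 days after 20 June 2018 (end of the 5-day hold period, which began when the written grievance is presented to the supervisor on 15 June 2018) is 7 September 2018; done 6 September 2018 — timely.
Step 3: the window is 12–20 days after 6 September 2018 (when the grievance is advanced to the department head), so 18 September 2018 through 26 September 2018; done 24 September 2018 — within the window.
Step 4: the window is 15–35 days after 24 September 2018 (when the grievance is advanced to the Director), so 9 October 2018 through 29 October 2018; done 9 November 2018 — 11 days after the window closed.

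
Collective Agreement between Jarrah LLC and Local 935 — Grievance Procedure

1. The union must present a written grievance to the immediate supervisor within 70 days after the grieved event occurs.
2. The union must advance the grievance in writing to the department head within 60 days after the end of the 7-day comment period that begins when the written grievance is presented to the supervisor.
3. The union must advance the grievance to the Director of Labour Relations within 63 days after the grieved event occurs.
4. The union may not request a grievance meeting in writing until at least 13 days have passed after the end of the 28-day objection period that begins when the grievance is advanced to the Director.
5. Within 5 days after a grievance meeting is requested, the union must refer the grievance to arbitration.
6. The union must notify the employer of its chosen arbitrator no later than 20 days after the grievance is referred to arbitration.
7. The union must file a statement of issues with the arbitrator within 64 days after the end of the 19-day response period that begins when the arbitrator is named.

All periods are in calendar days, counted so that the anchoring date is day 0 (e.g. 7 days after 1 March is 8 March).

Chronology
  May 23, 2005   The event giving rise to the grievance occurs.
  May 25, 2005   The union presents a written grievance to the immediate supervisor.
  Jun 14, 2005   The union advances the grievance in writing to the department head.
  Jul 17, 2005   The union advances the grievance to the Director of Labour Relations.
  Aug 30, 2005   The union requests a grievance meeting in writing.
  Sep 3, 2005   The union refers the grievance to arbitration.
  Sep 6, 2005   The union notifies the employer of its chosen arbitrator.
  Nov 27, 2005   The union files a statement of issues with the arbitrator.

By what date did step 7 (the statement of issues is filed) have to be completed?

The arbitrator is named on Sep 6, 2005; the 19-day response period therefore ends Sep 25, 2005, and step 7 runs from that date. 64 days after Sep 25, 2005 is Nov 28, 2005.

Nov 28, 2005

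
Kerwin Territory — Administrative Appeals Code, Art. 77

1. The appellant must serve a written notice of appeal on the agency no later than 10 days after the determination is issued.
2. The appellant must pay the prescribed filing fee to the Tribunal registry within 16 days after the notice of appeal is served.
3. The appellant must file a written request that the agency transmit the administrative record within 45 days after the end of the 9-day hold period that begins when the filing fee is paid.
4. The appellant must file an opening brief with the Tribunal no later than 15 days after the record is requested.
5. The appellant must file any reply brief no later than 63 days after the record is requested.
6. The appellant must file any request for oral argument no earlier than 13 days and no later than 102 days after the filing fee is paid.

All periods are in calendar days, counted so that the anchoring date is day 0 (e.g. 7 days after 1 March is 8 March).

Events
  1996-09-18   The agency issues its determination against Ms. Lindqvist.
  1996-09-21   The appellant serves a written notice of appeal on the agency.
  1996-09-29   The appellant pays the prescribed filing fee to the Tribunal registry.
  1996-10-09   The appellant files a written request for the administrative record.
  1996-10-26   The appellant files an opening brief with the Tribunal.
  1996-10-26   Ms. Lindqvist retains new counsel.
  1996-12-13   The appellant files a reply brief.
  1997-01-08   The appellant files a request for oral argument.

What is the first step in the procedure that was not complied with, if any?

(1) due by 1996-09-18 + 10 days = 1996-09-28; 1996-09-21 is within that limit.
(2) due by 1996-09-21 + 16 days = 1996-10-07; 1996-09-29 is within that limit.
(3) due by 1996-10-08 + 45 days = 1996-11-22; 1996-10-09 is within that limit.
(4) due by 1996-10-09 + 15 days = 1996-10-24; 1996-10-26 misses that deadline by 2 days.
Later steps need not be reached.

Step 4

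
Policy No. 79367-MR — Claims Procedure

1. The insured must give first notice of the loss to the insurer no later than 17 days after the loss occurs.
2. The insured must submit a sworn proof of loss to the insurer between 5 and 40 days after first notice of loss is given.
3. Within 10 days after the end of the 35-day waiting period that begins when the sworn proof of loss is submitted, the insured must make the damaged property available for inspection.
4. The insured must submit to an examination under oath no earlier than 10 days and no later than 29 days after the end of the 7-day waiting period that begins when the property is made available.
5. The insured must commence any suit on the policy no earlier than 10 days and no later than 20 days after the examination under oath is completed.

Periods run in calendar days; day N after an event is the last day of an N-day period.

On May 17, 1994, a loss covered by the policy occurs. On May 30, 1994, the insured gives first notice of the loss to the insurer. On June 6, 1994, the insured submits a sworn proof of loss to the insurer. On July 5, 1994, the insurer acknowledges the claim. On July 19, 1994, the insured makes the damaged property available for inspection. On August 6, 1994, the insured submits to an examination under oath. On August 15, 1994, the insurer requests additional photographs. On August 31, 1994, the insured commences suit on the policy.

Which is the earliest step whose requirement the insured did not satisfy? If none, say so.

Step 5

Step 1: 17 days after May 17, 1994 (when the loss occurs) is June 3, 1994; done May 30, 1994 — timely.
Step 2: the window is 5–40 days after May 30, 1994 (when first notice of loss is given), so June 4, 1994 through July 9, 1994; done June 6, 1994, which is between those dates.
Step 3: 10 days after July 11, 1994 (end of the 35-day waiting period, which began when the sworn proof of loss is submitted on June 6, 1994) is July 21, 1994; completed July 19, 1994, before the deadline.
Step 4: the window is 10–29 days after July 26, 1994 (end of the 7-day waiting period, which began when the property is made available on July 19, 1994), so August 5, 1994 through August 24, 1994; August 6, 1994 falls inside that range.
Step 5: the window is 10–20 days after August 6, 1994 (when the examination under oath is completed), so August 16, 1994 through August 26, 1994; done August 31, 1994 — 5 days after the window closed.
Later steps need not be reached.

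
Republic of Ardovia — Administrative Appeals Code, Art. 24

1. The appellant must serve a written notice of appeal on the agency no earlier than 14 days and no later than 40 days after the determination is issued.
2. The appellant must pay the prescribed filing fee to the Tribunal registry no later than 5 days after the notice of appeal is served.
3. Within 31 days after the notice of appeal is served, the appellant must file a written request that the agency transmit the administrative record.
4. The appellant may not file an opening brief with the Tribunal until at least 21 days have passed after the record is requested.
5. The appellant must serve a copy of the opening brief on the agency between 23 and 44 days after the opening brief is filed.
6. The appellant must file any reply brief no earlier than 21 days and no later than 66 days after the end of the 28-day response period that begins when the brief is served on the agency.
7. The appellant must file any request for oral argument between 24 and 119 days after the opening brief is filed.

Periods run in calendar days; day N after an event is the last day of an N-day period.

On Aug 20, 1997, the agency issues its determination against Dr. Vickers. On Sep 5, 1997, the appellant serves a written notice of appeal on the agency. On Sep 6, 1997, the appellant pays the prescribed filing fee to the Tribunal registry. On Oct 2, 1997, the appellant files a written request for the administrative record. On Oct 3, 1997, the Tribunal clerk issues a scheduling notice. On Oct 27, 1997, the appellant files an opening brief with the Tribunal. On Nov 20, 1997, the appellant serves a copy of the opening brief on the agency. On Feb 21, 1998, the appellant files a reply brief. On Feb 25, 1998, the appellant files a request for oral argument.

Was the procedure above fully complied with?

No

Step 1: the window is 14–40 days after Aug 20, 1997 (when the determination is issued), so Sep 3, 1997 through Sep 29, 1997; done Sep 5, 1997, which is between those dates.
Step 2: 5 days after Sep 5, 1997 (when the notice of appeal is served) is Sep 10, 1997; done Sep 6, 1997 — timely.
Step 3: 31 days after Sep 5, 1997 (when the notice of appeal is served) is Oct 6, 1997; done Oct 2, 1997 — timely.
Step 4: the earliest permitted date is 21 days after Oct 2, 1997 (when the record is requested), i.e. Oct 23, 1997; Oct 27, 1997 is on or after that date.
Step 5: the window is 23–44 days after Oct 27, 1997 (when the opening brief is filed), so Nov 19, 1997 through Dec 10, 1997; done Nov 20, 1997, which is between those dates.
Step 6: the window is 21–66 days after Dec 18, 1997 (end of the 28-day response period, which began when the brief is served on the agency on Nov 20, 1997), so Jan 8, 1998 through Feb 22, 1998; Feb 21, 1998 falls inside that range.
Step 7: the window is 24–119 days after Oct 27, 1997 (when the opening brief is filed), so Nov 20, 1997 through Feb 23, 1998; done Feb 25, 1998 — 2 days after the window closed.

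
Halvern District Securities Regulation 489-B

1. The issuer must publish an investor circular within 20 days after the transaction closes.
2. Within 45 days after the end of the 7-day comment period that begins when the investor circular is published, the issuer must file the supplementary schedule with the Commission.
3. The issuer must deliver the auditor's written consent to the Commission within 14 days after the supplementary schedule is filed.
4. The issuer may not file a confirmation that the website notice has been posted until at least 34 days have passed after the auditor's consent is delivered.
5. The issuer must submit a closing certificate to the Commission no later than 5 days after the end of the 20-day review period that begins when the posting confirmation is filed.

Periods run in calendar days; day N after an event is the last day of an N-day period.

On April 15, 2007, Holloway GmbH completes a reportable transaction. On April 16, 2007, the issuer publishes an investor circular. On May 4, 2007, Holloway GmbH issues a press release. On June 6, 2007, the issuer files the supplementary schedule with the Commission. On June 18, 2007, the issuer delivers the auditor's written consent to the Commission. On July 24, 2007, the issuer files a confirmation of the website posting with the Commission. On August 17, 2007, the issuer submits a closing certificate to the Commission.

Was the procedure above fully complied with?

Step 1 — counting 20 days from April 15, 2007 (when the transaction closes) gives a deadline of May 5, 2007; April 16, 2007 is within that limit.
Step 2 — counting 45 days from April 23, 2007 (end of the 7-day comment period, which began when the investor circular is published on April 16, 2007) gives a deadline of June 7, 2007; completed June 6, 2007, before the deadline.
Step 3 — counting 14 days from June 6, 2007 (when the supplementary schedule is filed) gives a deadline of June 20, 2007; June 18, 2007 is within that limit.
Step 4 — must wait 34 days from June 18, 2007 (when the auditor's consent is delivered), so not before July 22, 2007; done July 24, 2007, after the minimum wait.
Step 5 — counting 5 days from August 13, 2007 (end of the 20-day review period, which began when the posting confirmation is filed on July 24, 2007) gives a deadline of August 18, 2007; August 17, 2007 is within that limit.

Yes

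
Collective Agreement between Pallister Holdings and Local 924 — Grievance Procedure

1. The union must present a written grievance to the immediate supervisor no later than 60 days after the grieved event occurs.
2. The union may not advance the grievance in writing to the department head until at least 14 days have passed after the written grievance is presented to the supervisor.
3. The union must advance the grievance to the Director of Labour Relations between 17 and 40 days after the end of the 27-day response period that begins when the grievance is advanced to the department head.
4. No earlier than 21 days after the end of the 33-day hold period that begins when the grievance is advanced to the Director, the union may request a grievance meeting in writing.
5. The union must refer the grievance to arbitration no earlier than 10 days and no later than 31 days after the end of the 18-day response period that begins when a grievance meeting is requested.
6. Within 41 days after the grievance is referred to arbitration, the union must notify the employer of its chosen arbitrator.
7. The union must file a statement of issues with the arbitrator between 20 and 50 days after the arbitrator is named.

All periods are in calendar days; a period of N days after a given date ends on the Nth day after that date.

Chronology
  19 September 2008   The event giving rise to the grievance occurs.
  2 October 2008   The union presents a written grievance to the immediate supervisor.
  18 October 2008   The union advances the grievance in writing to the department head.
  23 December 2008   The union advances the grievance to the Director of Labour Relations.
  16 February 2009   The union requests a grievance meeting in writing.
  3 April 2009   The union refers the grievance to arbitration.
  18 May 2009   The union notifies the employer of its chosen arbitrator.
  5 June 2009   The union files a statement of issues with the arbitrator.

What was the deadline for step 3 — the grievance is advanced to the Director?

24 December 2008

The grievance is advanced to the department head on 18 October 2008; the 27-day response period therefore ends 14 November 2008, and step 3 runs from that date. The window is 17–40 days after 14 November 2008; it closes on 24 December 2008.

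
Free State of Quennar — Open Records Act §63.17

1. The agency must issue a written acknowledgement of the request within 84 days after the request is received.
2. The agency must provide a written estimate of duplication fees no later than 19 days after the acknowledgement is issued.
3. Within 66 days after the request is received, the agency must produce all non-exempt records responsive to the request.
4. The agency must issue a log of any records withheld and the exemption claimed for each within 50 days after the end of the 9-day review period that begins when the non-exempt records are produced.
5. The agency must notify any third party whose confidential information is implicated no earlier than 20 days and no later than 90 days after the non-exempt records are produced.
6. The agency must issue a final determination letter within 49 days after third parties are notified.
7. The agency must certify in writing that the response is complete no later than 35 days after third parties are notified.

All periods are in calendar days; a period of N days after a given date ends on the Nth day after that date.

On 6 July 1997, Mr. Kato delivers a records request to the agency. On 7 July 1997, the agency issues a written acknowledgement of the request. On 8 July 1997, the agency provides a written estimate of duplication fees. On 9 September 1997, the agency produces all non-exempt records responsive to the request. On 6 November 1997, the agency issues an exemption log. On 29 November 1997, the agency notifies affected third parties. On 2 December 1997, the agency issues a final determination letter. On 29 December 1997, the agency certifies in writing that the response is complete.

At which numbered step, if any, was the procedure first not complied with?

None — every step was satisfied

Step 1 — counting 84 days from 6 July 1997 (when the request is received) gives a deadline of 28 September 1997; completed 7 July 1997, before the deadline.
Step 2 — counting 19 days from 7 July 1997 (when the acknowledgement is issued) gives a deadline of 26 July 1997; completed 8 July 1997, before the deadline.
Step 3 — counting 66 days from 6 July 1997 (when the request is received) gives a deadline of 10 September 1997; 9 September 1997 is within that limit.
Step 4 — counting 50 days from 18 September 1997 (end of the 9-day review period, which began when the non-exempt records are produced on 9 September 1997) gives a deadline of 7 November 1997; 6 November 1997 is within that limit.
Step 5 — 20 and 90 days from 9 September 1997 (when the non-exempt records are produced) are 29 September 1997 and 8 December 1997 respectively; 29 November 1997 falls inside that range.
Step 6 — counting 49 days from 29 November 1997 (when third parties are notified) gives a deadline of 17 January 1998; 2 December 1997 is within that limit.
Step 7 — counting 35 days from 29 November 1997 (when third parties are notified) gives a deadline of 3 January 1998; done 29 December 1997 — timely.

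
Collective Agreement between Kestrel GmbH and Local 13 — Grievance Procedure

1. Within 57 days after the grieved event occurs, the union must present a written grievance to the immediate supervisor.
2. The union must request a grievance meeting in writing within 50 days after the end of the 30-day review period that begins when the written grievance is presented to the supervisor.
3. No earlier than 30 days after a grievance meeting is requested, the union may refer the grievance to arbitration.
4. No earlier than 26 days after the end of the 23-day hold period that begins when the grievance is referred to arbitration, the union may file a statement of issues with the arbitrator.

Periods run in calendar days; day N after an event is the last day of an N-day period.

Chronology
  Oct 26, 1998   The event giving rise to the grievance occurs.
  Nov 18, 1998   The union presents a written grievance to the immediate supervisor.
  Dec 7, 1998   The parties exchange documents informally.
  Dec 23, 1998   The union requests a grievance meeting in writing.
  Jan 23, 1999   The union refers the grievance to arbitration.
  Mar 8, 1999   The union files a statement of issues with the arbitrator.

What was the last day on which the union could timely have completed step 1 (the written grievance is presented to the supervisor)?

Dec 22, 1998

Step 1 runs from Oct 26, 1998, when the grieved event occurs. 57 days after Oct 26, 1998 is Dec 22, 1998.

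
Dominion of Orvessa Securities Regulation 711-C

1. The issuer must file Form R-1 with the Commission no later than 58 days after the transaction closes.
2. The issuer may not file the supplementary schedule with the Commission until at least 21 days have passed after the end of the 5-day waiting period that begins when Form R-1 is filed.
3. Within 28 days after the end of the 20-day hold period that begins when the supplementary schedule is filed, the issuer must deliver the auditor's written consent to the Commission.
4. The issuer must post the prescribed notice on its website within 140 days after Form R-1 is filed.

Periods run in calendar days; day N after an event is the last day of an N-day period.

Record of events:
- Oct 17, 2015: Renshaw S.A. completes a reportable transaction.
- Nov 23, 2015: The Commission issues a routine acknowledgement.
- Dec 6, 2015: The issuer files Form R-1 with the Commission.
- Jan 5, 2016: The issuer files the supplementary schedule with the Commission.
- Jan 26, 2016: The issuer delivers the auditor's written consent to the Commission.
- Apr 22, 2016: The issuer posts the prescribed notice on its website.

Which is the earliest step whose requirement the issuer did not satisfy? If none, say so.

Step 1 — counting 58 days from Oct 17, 2015 (when the transaction closes) gives a deadline of Dec 14, 2015; Dec 6, 2015 is within that limit.
Step 2 — must wait 21 days from Dec 11, 2015 (end of the 5-day waiting period, which began when Form R-1 is filed on Dec 6, 2015), so not before Jan 1, 2016; done Jan 5, 2016, after the minimum wait.
Step 3 — counting 28 days from Jan 25, 2016 (end of the 20-day hold period, which began when the supplementary schedule is filed on Jan 5, 2016) gives a deadline of Feb 22, 2016; Jan 26, 2016 is within that limit.
Step 4 — counting 140 days from Dec 6, 2015 (when Form R-1 is filed) gives a deadline of Apr 24, 2016; Apr 22, 2016 is within that limit.

None — every step was satisfied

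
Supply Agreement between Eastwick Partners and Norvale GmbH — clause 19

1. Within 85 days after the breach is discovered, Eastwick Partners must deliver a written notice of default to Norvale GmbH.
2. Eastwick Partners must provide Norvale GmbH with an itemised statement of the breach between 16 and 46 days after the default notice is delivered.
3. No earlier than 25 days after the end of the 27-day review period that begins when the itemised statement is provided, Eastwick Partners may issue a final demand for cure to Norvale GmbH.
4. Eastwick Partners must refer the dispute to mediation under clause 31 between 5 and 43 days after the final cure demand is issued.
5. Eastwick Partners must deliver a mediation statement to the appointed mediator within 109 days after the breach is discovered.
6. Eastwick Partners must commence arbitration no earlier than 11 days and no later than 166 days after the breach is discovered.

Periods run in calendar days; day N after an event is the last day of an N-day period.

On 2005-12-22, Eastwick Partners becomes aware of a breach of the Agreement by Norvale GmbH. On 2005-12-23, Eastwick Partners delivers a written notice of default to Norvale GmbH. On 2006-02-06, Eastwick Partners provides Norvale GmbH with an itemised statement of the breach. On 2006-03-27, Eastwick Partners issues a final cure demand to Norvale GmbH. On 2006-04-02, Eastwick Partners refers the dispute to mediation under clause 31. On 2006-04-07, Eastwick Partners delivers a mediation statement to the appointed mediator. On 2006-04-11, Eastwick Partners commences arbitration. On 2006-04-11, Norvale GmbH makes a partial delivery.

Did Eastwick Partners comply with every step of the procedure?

No

Step 1: 85 days after 2005-12-22 (when the breach is discovered) is 2006-03-17; 2005-12-23 is within that limit.
Step 2: the window is 16–46 days after 2005-12-23 (when the default notice is delivered), so 2006-01-08 through 2006-02-07; done 2006-02-06, which is between those dates.
Step 3: the earliest permitted date is 25 days after 2006-03-05 (end of the 27-day review period, which began when the itemised statement is provided on 2006-02-06), i.e. 2006-03-30; 2006-03-27 is 3 days before the earliest permitted date.
The analysis stops there.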